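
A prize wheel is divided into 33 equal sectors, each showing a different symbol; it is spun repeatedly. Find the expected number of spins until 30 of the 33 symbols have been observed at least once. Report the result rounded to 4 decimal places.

Going from k to k+1 distinct takes a geometric number of spins with mean 33/(33-k).
Sum over k = 0,...,29: E = 33/33 + 33/32 + 33/31 + ... + 33/5 + 33/4 = 74.43034.

74.4303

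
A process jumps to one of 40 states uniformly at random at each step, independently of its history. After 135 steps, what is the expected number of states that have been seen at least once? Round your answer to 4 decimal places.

For each state, P(seen in 135 steps) = 1 - (39/40)^135 = 0.96722.
By linearity of expectation, E[distinct seen] = 40·(1 - (39/40)^135) = 38.68876.

38.6888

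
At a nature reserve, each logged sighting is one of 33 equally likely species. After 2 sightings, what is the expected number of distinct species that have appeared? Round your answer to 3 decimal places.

For each species, P(seen in 2 sightings) = 1 - (32/33)^2 = 0.0597.
By linearity of expectation, E[distinct seen] = 33·(1 - (32/33)^2) = 1.9697.

1.970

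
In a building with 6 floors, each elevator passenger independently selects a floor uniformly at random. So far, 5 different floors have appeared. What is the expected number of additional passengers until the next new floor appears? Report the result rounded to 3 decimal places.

The number of passengers until the next new floor is geometric with success probability 1/6, so its mean is 6/1.
E = 6/1 = 6.0000.

6.000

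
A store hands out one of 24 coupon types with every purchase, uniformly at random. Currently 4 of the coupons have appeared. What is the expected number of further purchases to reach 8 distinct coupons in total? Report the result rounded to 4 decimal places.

5.2083

With k distinct coupons already seen, the next new one takes an expected 24/(24-k) purchases.
Sum over k = 4,...,7: E = 24/20 + 24/19 + 24/18 + 24/17 = 5.20826.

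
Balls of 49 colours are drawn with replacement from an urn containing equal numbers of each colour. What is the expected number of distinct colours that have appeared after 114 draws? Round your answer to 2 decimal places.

44.33

For each colour, P(seen in 114 draws) = 1 - (48/49)^114 = 0.905.
By linearity of expectation, E[distinct seen] = 49·(1 - (48/49)^114) = 44.330.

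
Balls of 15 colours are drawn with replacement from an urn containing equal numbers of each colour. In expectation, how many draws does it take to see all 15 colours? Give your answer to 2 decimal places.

The wait to go from k to k+1 distinct colours is geometric with mean 15/(15-k).
E[T] = 15/15 + 15/14 + 15/13 + ... + 15/2 + 15/1 = 15·H_{15}.
H_{15} = 3.318, so E[T] = 49.773.

49.77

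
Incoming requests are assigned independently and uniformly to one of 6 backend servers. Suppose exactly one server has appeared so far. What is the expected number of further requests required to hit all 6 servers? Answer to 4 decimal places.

13.7000

The wait to go from k to k+1 distinct servers is geometric with mean 6/(6-k).
Sum over k = 1,...,5: E = 6/5 + 6/4 + 6/3 + 6/2 + 6/1 = 13.70000.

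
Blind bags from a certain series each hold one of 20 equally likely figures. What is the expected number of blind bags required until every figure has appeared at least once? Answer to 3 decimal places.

After k distinct figures have appeared, the next blind bag gives a new one with probability (20-k)/20, so the expected wait for the (k+1)-th is 20/(20-k).
E[T] = 20/20 + 20/19 + 20/18 + ... + 20/2 + 20/1 = 20·H_{20}.
H_{20} = 3.5977, so E[T] = 71.9548.

71.955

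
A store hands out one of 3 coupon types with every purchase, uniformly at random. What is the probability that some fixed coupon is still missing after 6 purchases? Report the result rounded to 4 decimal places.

Each purchase misses the fixed coupon with probability (3-1)/3 = 2/3, independently.
P(still missing after 6) = (2/3)^6 = 0.08779.

0.0878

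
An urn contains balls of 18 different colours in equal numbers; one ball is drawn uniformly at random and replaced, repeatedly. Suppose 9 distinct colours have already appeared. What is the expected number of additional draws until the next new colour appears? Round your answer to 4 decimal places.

2.0000

Each draw yields a new colour with probability (18-9)/18 = 9/18, so the wait is geometric with mean 18/9.
E = 18/9 = 2.00000.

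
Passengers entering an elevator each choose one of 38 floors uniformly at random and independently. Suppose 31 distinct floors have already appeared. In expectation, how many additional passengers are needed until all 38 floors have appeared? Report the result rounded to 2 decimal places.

From k distinct to k+1 distinct takes on average 38/(38-k) passengers.
Sum over k = 31,...,37: E = 38/7 + 38/6 + 38/5 + ... + 38/2 + 38/1 = 98.529.

98.53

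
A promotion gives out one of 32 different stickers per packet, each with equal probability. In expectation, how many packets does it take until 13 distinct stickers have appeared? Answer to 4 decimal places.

Going from k to k+1 distinct takes a geometric number of packets with mean 32/(32-k).
Sum over k = 0,...,12: E = 32/32 + 32/31 + 32/30 + ... + 32/21 + 32/20 = 16.34418.

16.3442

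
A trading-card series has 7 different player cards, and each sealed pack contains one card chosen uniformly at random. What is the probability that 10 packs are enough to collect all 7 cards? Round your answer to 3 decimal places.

Let A_i be the event that card i is missing after 10 packs. By inclusion–exclusion on the A_i,
P(all seen) = Σ_{j=0}^{7} (-1)^j C(7,j)((7-j)/7)^10
= 1.0000 - 1.4984 + 0.7260 - 0.1299 + 0.0073 - 0.0001 + 0.0000 - 0.0000
= 0.1049.

0.105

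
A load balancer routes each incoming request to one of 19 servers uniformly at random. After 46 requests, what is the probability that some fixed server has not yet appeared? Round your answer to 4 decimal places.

Each request misses the fixed server with probability (19-1)/19 = 18/19, independently.
P(still missing after 46) = (18/19)^46 = 0.08315.

0.0832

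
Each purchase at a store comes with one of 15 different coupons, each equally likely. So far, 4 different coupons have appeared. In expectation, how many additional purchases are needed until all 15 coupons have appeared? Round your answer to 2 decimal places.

From k distinct to k+1 distinct takes on average 15/(15-k) purchases.
Sum over k = 4,...,14: E = 15/11 + 15/10 + 15/9 + ... + 15/2 + 15/1 = 45.298.

45.30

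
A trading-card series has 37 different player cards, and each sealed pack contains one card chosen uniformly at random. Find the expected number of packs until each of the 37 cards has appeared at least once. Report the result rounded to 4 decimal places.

After k distinct cards have appeared, the next pack gives a new one with probability (37-k)/37, so the expected wait for the (k+1)-th is 37/(37-k).
E[T] = 37/37 + 37/36 + 37/35 + ... + 37/2 + 37/1 = 37·H_{37}.
H_{37} = 4.20159, so E[T] = 155.45869.

155.4587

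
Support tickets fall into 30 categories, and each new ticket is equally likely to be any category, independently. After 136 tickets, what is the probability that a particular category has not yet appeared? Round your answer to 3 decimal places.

Each ticket misses the fixed category with probability (30-1)/30 = 29/30, independently.
P(still missing after 136) = (29/30)^136 = 0.0099.

0.010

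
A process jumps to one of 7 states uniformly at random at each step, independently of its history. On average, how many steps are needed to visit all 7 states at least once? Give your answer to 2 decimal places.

The wait to go from k to k+1 distinct states is geometric with mean 7/(7-k).
E[T] = 7/7 + 7/6 + 7/5 + ... + 7/2 + 7/1 = 7·H_{7}.
H_{7} = 2.593, so E[T] = 18.150.

18.15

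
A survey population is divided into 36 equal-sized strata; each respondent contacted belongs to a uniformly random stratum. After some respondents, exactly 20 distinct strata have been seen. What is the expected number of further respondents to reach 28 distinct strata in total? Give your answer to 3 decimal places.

23.863

From k distinct to k+1 distinct takes on average 36/(36-k) respondents.
Sum over k = 20,...,27: E = 36/16 + 36/15 + 36/14 + ... + 36/10 + 36/9 = 23.8634.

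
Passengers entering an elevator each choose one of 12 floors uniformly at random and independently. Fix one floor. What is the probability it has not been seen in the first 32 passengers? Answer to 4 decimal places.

On each passenger the fixed floor fails to appear with probability 11/12.
P(still missing after 32) = (11/12)^32 = 0.06177.

0.0618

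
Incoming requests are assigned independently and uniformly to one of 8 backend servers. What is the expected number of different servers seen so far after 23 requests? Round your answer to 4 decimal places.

7.6291

For each server, P(seen in 23 requests) = 1 - (7/8)^23 = 0.95364.
By linearity of expectation, E[distinct seen] = 8·(1 - (7/8)^23) = 7.62908.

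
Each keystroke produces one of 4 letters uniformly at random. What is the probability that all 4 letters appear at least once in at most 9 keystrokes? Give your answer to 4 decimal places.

0.7114

Let A_i be the event that letter i is missing after 9 keystrokes. By inclusion–exclusion on the A_i,
P(all seen) = Σ_{j=0}^{4} (-1)^j C(4,j)((4-j)/4)^9
= 1.00000 - 0.30034 + 0.01172 - 0.00002 + 0.00000
= 0.71136.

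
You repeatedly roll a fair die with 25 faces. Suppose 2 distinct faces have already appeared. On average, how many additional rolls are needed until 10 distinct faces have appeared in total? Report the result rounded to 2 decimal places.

10.40

The wait to go from k to k+1 distinct faces is geometric with mean 25/(25-k).
Sum over k = 2,...,9: E = 25/23 + 25/22 + 25/21 + ... + 25/17 + 25/16 = 10.402.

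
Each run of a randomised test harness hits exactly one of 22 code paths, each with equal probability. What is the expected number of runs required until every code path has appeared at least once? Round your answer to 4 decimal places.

Split into phases: going from k distinct to k+1 distinct takes on average 22/(22-k) runs.
E[T] = 22/22 + 22/21 + 22/20 + ... + 22/2 + 22/1 = 22·H_{22}.
H_{22} = 3.69081, so E[T] = 81.19789.

81.1979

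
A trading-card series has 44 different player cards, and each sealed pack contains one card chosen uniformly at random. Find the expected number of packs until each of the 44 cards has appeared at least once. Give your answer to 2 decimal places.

The wait to go from k to k+1 distinct cards is geometric with mean 44/(44-k).
E[T] = 44/44 + 44/43 + 44/42 + ... + 44/2 + 44/1 = 44·H_{44}.
H_{44} = 4.373, so E[T] = 192.400.

192.40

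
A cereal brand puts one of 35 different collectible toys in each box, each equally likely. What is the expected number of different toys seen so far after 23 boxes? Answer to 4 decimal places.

For each toy, P(seen in 23 boxes) = 1 - (34/35)^23 = 0.48661.
By linearity of expectation, E[distinct seen] = 35·(1 - (34/35)^23) = 17.03124.

17.0312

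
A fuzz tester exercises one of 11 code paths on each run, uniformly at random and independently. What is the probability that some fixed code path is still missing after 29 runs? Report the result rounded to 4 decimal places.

Each run misses the fixed code path with probability (11-1)/11 = 10/11, independently.
P(still missing after 29) = (10/11)^29 = 0.06304.

0.0630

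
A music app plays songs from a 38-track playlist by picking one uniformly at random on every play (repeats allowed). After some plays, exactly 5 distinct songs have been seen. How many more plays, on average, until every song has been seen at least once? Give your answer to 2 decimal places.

From k distinct to k+1 distinct takes on average 38/(38-k) plays.
Sum over k = 5,...,37: E = 38/33 + 38/32 + 38/31 + ... + 38/2 + 38/1 = 155.374.

155.37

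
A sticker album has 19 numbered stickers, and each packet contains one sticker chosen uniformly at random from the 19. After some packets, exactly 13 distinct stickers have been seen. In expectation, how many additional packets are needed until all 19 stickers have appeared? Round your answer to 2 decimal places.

From k distinct to k+1 distinct takes on average 19/(19-k) packets.
Sum over k = 13,...,18: E = 19/6 + 19/5 + 19/4 + 19/3 + 19/2 + 19/1 = 46.550.

46.55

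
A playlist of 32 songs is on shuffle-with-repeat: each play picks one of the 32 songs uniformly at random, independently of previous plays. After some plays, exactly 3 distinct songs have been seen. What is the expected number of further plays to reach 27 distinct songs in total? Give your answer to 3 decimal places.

53.706

With k distinct songs already seen, the next new one takes an expected 32/(32-k) plays.
Sum over k = 3,...,26: E = 32/29 + 32/28 + 32/27 + ... + 32/7 + 32/6 = 53.7063.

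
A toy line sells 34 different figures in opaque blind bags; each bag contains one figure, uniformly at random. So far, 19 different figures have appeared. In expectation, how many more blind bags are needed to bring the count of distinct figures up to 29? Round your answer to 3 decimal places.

With k distinct figures already seen, the next new one takes an expected 34/(34-k) blind bags.
Sum over k = 19,...,28: E = 34/15 + 34/14 + 34/13 + ... + 34/7 + 34/6 = 35.1865.

35.186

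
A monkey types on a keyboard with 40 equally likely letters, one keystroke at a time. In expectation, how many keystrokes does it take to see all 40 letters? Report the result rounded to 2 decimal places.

171.14

After k distinct letters have appeared, the next keystroke gives a new one with probability (40-k)/40, so the expected wait for the (k+1)-th is 40/(40-k).
E[T] = 40/40 + 40/39 + 40/38 + ... + 40/2 + 40/1 = 40·H_{40}.
H_{40} = 4.279, so E[T] = 171.142.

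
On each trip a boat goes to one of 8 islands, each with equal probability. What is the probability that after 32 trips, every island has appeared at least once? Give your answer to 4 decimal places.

Let A_i be the event that island i is missing after 32 trips. By inclusion–exclusion on the A_i,
P(all seen) = Σ_{j=0}^{8} (-1)^j C(8,j)((8-j)/8)^32
= 1.00000 - 0.11152 + 0.00281 - 0.00002 + 0.00000 - 0.00000 + 0.00000 - 0.00000 + 0.00000
= 0.89128.

0.8913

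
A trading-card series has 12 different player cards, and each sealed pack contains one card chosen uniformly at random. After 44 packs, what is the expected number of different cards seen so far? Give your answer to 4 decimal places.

11.7391

For each card, P(seen in 44 packs) = 1 - (11/12)^44 = 0.97826.
By linearity of expectation, E[distinct seen] = 12·(1 - (11/12)^44) = 11.73909.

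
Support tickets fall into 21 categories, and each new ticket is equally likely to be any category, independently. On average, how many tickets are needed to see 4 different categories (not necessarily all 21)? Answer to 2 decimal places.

With k distinct categories already seen, the next new one arrives after an expected 21/(21-k) tickets.
Sum over k = 0,...,3: E = 21/21 + 21/20 + 21/19 + 21/18 = 4.322.

4.32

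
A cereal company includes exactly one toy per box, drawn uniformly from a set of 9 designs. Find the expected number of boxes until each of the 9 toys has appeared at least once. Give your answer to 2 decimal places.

Split into phases: going from k distinct to k+1 distinct takes on average 9/(9-k) boxes.
E[T] = 9/9 + 9/8 + 9/7 + ... + 9/2 + 9/1 = 9·H_{9}.
H_{9} = 2.829, so E[T] = 25.461.

25.46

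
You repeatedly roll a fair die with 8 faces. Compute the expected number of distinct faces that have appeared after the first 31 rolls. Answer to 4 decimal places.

7.8726

For each face, P(seen in 31 rolls) = 1 - (7/8)^31 = 0.98407.
By linearity of expectation, E[distinct seen] = 8·(1 - (7/8)^31) = 7.87255.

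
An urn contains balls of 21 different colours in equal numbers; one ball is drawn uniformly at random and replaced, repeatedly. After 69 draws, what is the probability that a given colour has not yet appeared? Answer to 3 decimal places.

Each draw misses the fixed colour with probability (21-1)/21 = 20/21, independently.
P(still missing after 69) = (20/21)^69 = 0.0345.

0.035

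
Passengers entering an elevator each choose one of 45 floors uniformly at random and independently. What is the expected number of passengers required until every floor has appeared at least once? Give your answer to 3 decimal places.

After k distinct floors have appeared, the next passenger gives a new one with probability (45-k)/45, so the expected wait for the (k+1)-th is 45/(45-k).
E[T] = 45/45 + 45/44 + 45/43 + ... + 45/2 + 45/1 = 45·H_{45}.
H_{45} = 4.3949, so E[T] = 197.7727.

197.773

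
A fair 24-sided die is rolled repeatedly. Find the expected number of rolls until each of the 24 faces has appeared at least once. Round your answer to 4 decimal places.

After k distinct faces have appeared, the next roll gives a new one with probability (24-k)/24, so the expected wait for the (k+1)-th is 24/(24-k).
E[T] = 24/24 + 24/23 + 24/22 + ... + 24/2 + 24/1 = 24·H_{24}.
H_{24} = 3.77596, so E[T] = 90.62300.

90.6230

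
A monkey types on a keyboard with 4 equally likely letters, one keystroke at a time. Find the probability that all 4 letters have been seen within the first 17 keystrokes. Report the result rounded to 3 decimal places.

Let A_i be the event that letter i is missing after 17 keystrokes. By inclusion–exclusion on the A_i,
P(all seen) = Σ_{j=0}^{4} (-1)^j C(4,j)((4-j)/4)^17
= 1.0000 - 0.0301 + 0.0000 - 0.0000 + 0.0000
= 0.9700.

0.970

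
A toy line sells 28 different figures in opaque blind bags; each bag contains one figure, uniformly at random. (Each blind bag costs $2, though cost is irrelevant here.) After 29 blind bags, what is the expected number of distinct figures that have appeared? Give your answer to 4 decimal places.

For each figure, P(seen in 29 blind bags) = 1 - (27/28)^29 = 0.65169.
By linearity of expectation, E[distinct seen] = 28·(1 - (27/28)^29) = 18.24731.

18.2473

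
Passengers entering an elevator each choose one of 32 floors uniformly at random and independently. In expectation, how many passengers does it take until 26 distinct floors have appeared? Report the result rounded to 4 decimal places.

Going from k to k+1 distinct takes a geometric number of passengers with mean 32/(32-k).
Sum over k = 0,...,25: E = 32/32 + 32/31 + 32/30 + ... + 32/8 + 32/7 = 51.47185.

51.4718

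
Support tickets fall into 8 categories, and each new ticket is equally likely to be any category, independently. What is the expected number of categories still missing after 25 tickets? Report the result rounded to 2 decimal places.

0.28

For each category, P(unseen after 25) = (7/8)^25 = 0.035.
By linearity of expectation, E[unseen] = 8·(7/8)^25 = 0.284.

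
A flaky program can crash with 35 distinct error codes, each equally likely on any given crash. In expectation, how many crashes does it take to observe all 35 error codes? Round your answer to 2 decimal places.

145.14

After k distinct error codes have appeared, the next crash gives a new one with probability (35-k)/35, so the expected wait for the (k+1)-th is 35/(35-k).
E[T] = 35/35 + 35/34 + 35/33 + ... + 35/2 + 35/1 = 35·H_{35}.
H_{35} = 4.147, so E[T] = 145.137.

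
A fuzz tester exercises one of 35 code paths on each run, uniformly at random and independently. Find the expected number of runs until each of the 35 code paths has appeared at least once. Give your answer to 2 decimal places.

The wait to go from k to k+1 distinct code paths is geometric with mean 35/(35-k).
E[T] = 35/35 + 35/34 + 35/33 + ... + 35/2 + 35/1 = 35·H_{35}.
H_{35} = 4.147, so E[T] = 145.137.

145.14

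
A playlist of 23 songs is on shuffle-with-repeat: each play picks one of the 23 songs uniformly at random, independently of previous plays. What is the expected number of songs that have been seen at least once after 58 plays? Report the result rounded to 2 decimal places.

For each song, P(seen in 58 plays) = 1 - (22/23)^58 = 0.924.
By linearity of expectation, E[distinct seen] = 23·(1 - (22/23)^58) = 21.254.

21.25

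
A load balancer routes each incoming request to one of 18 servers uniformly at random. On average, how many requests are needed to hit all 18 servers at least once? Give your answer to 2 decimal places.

The wait to go from k to k+1 distinct servers is geometric with mean 18/(18-k).
E[T] = 18/18 + 18/17 + 18/16 + ... + 18/2 + 18/1 = 18·H_{18}.
H_{18} = 3.495, so E[T] = 62.912.

62.91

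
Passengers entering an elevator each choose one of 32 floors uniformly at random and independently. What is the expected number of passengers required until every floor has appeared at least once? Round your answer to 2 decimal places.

After k distinct floors have appeared, the next passenger gives a new one with probability (32-k)/32, so the expected wait for the (k+1)-th is 32/(32-k).
E[T] = 32/32 + 32/31 + 32/30 + ... + 32/2 + 32/1 = 32·H_{32}.
H_{32} = 4.058, so E[T] = 129.872.

129.87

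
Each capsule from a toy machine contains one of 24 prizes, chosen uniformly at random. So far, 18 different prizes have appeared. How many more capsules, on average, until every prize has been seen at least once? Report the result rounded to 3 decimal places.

The wait to go from k to k+1 distinct prizes is geometric with mean 24/(24-k).
Sum over k = 18,...,23: E = 24/6 + 24/5 + 24/4 + 24/3 + 24/2 + 24/1 = 58.8000.

58.800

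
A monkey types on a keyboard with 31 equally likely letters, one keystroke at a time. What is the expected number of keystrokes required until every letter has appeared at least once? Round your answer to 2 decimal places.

124.84

The wait to go from k to k+1 distinct letters is geometric with mean 31/(31-k).
E[T] = 31/31 + 31/30 + 31/29 + ... + 31/2 + 31/1 = 31·H_{31}.
H_{31} = 4.027, so E[T] = 124.845.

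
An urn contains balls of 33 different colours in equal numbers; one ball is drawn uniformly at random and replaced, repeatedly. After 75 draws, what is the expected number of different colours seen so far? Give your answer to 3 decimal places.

29.717

For each colour, P(seen in 75 draws) = 1 - (32/33)^75 = 0.9005.
By linearity of expectation, E[distinct seen] = 33·(1 - (32/33)^75) = 29.7174.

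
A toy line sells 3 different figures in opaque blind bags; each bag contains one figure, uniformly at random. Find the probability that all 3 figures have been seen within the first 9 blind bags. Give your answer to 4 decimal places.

Let A_i be the event that figure i is missing after 9 blind bags. By inclusion–exclusion on the A_i,
P(all seen) = Σ_{j=0}^{3} (-1)^j C(3,j)((3-j)/3)^9
= 1.00000 - 0.07804 + 0.00015 - 0.00000
= 0.92212.

0.9221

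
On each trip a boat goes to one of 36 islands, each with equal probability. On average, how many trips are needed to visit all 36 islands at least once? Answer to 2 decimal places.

150.28

After k distinct islands have appeared, the next trip gives a new one with probability (36-k)/36, so the expected wait for the (k+1)-th is 36/(36-k).
E[T] = 36/36 + 36/35 + 36/34 + ... + 36/2 + 36/1 = 36·H_{36}.
H_{36} = 4.175, so E[T] = 150.284.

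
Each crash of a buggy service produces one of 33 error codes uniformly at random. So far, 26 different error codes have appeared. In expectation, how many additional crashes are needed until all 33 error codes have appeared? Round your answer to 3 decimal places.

85.564

With k distinct error codes already seen, the next new one takes an expected 33/(33-k) crashes.
Sum over k = 26,...,32: E = 33/7 + 33/6 + 33/5 + ... + 33/2 + 33/1 = 85.5643.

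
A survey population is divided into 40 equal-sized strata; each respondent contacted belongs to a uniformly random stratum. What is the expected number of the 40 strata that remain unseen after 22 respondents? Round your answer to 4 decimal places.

For each stratum, P(unseen after 22) = (39/40)^22 = 0.57293.
By linearity of expectation, E[unseen] = 40·(39/40)^22 = 22.91720.

22.9172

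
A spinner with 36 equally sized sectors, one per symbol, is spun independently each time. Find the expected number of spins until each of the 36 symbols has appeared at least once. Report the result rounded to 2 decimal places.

150.28

Split into phases: going from k distinct to k+1 distinct takes on average 36/(36-k) spins.
E[T] = 36/36 + 36/35 + 36/34 + ... + 36/2 + 36/1 = 36·H_{36}.
H_{36} = 4.175, so E[T] = 150.284.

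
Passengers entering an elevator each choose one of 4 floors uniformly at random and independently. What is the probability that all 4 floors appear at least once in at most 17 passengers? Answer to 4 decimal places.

By inclusion–exclusion over which floors are missing,
P(all seen) = Σ_{j=0}^{4} (-1)^j C(4,j)((4-j)/4)^17
= 1.00000 - 0.03007 + 0.00005 - 0.00000 + 0.00000
= 0.96998.

0.9700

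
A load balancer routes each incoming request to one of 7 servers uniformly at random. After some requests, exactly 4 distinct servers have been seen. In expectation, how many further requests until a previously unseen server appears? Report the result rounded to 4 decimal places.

Each request yields a new server with probability (7-4)/7 = 3/7, so the wait is geometric with mean 7/3.
E = 7/3 = 2.33333.

2.3333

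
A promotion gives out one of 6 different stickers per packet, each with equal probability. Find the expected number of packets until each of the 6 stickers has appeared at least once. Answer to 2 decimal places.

The wait to go from k to k+1 distinct stickers is geometric with mean 6/(6-k).
E[T] = 6/6 + 6/5 + 6/4 + 6/3 + 6/2 + 6/1 = 6·H_{6}.
H_{6} = 2.450, so E[T] = 14.700.

14.70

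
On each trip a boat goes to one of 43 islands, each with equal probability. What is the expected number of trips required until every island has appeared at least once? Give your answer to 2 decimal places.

The wait to go from k to k+1 distinct islands is geometric with mean 43/(43-k).
E[T] = 43/43 + 43/42 + 43/41 + ... + 43/2 + 43/1 = 43·H_{43}.
H_{43} = 4.350, so E[T] = 187.050.

187.05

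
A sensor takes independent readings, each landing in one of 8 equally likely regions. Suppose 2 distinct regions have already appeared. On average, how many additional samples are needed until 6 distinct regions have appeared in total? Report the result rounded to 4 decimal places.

From k distinct to k+1 distinct takes on average 8/(8-k) samples.
Sum over k = 2,...,5: E = 8/6 + 8/5 + 8/4 + 8/3 = 7.60000.

7.6000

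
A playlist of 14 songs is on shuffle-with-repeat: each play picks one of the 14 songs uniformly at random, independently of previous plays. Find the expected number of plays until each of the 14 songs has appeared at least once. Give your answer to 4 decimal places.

45.5219

The wait to go from k to k+1 distinct songs is geometric with mean 14/(14-k).
E[T] = 14/14 + 14/13 + 14/12 + ... + 14/2 + 14/1 = 14·H_{14}.
H_{14} = 3.25156, so E[T] = 45.52187.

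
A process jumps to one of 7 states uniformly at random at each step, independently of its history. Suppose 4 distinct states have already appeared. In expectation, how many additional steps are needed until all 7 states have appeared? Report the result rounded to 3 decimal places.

12.833

From k distinct to k+1 distinct takes on average 7/(7-k) steps.
Sum over k = 4,...,6: E = 7/3 + 7/2 + 7/1 = 12.8333.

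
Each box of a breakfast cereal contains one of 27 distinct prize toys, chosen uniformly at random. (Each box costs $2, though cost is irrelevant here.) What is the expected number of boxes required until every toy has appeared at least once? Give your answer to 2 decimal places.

After k distinct toys have appeared, the next box gives a new one with probability (27-k)/27, so the expected wait for the (k+1)-th is 27/(27-k).
E[T] = 27/27 + 27/26 + 27/25 + ... + 27/2 + 27/1 = 27·H_{27}.
H_{27} = 3.891, so E[T] = 105.069.

105.07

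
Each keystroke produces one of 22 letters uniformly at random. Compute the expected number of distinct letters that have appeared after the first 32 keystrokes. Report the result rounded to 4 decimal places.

17.0351

For each letter, P(seen in 32 keystrokes) = 1 - (21/22)^32 = 0.77432.
By linearity of expectation, E[distinct seen] = 22·(1 - (21/22)^32) = 17.03506.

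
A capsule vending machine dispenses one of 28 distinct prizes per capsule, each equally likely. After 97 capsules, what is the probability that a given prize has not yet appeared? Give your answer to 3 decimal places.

0.029

Each capsule misses the fixed prize with probability (28-1)/28 = 27/28, independently.
P(still missing after 97) = (27/28)^97 = 0.0294.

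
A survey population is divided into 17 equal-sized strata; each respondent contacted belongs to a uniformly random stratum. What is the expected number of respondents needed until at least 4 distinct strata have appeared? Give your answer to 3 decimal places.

Going from k to k+1 distinct takes a geometric number of respondents with mean 17/(17-k).
Sum over k = 0,...,3: E = 17/17 + 17/16 + 17/15 + 17/14 = 4.4101.

4.410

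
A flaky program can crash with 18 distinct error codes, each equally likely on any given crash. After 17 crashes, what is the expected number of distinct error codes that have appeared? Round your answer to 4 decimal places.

11.1880

For each error code, P(seen in 17 crashes) = 1 - (17/18)^17 = 0.62156.
By linearity of expectation, E[distinct seen] = 18·(1 - (17/18)^17) = 11.18805.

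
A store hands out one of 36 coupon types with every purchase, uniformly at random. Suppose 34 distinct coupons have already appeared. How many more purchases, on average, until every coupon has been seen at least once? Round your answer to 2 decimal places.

54.00

The wait to go from k to k+1 distinct coupons is geometric with mean 36/(36-k).
Sum over k = 34,...,35: E = 36/2 + 36/1 = 54.000.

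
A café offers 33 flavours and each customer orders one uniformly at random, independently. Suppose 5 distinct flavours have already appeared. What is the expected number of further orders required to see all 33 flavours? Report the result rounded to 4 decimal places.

With k distinct flavours already seen, the next new one takes an expected 33/(33-k) orders.
Sum over k = 5,...,32: E = 33/28 + 33/27 + 33/26 + ... + 33/2 + 33/1 = 129.59664.

129.5966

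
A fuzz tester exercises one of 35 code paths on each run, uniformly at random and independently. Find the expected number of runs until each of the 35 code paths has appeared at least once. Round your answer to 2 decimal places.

145.14

Split into phases: going from k distinct to k+1 distinct takes on average 35/(35-k) runs.
E[T] = 35/35 + 35/34 + 35/33 + ... + 35/2 + 35/1 = 35·H_{35}.
H_{35} = 4.147, so E[T] = 145.137.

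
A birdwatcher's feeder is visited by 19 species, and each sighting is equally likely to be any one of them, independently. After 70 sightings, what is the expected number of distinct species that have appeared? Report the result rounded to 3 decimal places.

18.568

For each species, P(seen in 70 sightings) = 1 - (18/19)^70 = 0.9773.
By linearity of expectation, E[distinct seen] = 19·(1 - (18/19)^70) = 18.5684.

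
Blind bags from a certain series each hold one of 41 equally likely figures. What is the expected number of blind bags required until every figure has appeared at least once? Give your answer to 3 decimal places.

Split into phases: going from k distinct to k+1 distinct takes on average 41/(41-k) blind bags.
E[T] = 41/41 + 41/40 + 41/39 + ... + 41/2 + 41/1 = 41·H_{41}.
H_{41} = 4.3029, so E[T] = 176.4203.

176.420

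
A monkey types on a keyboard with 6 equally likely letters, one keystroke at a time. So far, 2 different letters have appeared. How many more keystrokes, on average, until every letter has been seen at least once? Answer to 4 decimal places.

12.5000

The wait to go from k to k+1 distinct letters is geometric with mean 6/(6-k).
Sum over k = 2,...,5: E = 6/4 + 6/3 + 6/2 + 6/1 = 12.50000.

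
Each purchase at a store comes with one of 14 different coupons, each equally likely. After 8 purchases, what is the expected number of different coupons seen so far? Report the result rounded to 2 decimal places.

6.26

For each coupon, P(seen in 8 purchases) = 1 - (13/14)^8 = 0.447.
By linearity of expectation, E[distinct seen] = 14·(1 - (13/14)^8) = 6.262.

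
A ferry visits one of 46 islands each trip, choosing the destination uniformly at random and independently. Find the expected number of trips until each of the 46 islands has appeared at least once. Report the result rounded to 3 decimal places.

203.168

Split into phases: going from k distinct to k+1 distinct takes on average 46/(46-k) trips.
E[T] = 46/46 + 46/45 + 46/44 + ... + 46/2 + 46/1 = 46·H_{46}.
H_{46} = 4.4167, so E[T] = 203.1676.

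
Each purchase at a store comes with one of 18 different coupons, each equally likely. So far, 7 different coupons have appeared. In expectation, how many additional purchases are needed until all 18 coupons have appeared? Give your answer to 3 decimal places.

With k distinct coupons already seen, the next new one takes an expected 18/(18-k) purchases.
Sum over k = 7,...,17: E = 18/11 + 18/10 + 18/9 + ... + 18/2 + 18/1 = 54.3578.

54.358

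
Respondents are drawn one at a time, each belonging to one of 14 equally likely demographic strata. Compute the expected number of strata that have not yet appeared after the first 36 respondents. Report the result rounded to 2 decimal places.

0.97

For each stratum, P(unseen after 36) = (13/14)^36 = 0.069.
By linearity of expectation, E[unseen] = 14·(13/14)^36 = 0.972.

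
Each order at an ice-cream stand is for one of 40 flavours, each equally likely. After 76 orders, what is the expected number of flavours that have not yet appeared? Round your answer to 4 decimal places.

5.8400

For each flavour, P(unseen after 76) = (39/40)^76 = 0.14600.
By linearity of expectation, E[unseen] = 40·(39/40)^76 = 5.83997.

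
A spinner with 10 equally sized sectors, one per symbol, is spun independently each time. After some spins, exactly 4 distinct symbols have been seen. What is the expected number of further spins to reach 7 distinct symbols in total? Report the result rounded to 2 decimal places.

The wait to go from k to k+1 distinct symbols is geometric with mean 10/(10-k).
Sum over k = 4,...,6: E = 10/6 + 10/5 + 10/4 = 6.167.

6.17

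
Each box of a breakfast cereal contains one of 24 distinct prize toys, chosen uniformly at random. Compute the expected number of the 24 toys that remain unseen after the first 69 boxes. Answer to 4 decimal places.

1.2731

For each toy, P(unseen after 69) = (23/24)^69 = 0.05305.
By linearity of expectation, E[unseen] = 24·(23/24)^69 = 1.27308.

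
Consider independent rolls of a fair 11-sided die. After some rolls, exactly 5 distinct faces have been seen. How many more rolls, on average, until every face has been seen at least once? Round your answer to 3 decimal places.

With k distinct faces already seen, the next new one takes an expected 11/(11-k) rolls.
Sum over k = 5,...,10: E = 11/6 + 11/5 + 11/4 + 11/3 + 11/2 + 11/1 = 26.9500.

26.950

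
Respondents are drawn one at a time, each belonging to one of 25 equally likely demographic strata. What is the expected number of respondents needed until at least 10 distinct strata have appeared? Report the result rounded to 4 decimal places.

12.4432

Going from k to k+1 distinct takes a geometric number of respondents with mean 25/(25-k).
Sum over k = 0,...,9: E = 25/25 + 25/24 + 25/23 + ... + 25/17 + 25/16 = 12.44323.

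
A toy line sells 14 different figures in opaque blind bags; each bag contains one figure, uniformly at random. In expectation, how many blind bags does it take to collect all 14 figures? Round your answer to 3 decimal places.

Split into phases: going from k distinct to k+1 distinct takes on average 14/(14-k) blind bags.
E[T] = 14/14 + 14/13 + 14/12 + ... + 14/2 + 14/1 = 14·H_{14}.
H_{14} = 3.2516, so E[T] = 45.5219.

45.522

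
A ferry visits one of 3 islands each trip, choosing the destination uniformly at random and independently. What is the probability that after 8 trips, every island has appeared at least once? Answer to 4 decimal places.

Let A_i be the event that island i is missing after 8 trips. By inclusion–exclusion on the A_i,
P(all seen) = Σ_{j=0}^{3} (-1)^j C(3,j)((3-j)/3)^8
= 1.00000 - 0.11706 + 0.00046 - 0.00000
= 0.88340.

0.8834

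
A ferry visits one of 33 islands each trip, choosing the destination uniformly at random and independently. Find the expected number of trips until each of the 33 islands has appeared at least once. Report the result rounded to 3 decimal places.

134.930

After k distinct islands have appeared, the next trip gives a new one with probability (33-k)/33, so the expected wait for the (k+1)-th is 33/(33-k).
E[T] = 33/33 + 33/32 + 33/31 + ... + 33/2 + 33/1 = 33·H_{33}.
H_{33} = 4.0888, so E[T] = 134.9303.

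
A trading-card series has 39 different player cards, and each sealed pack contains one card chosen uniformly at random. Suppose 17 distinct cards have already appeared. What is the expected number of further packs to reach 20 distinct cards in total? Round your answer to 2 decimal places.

5.58

From k distinct to k+1 distinct takes on average 39/(39-k) packs.
Sum over k = 17,...,19: E = 39/22 + 39/21 + 39/20 = 5.580.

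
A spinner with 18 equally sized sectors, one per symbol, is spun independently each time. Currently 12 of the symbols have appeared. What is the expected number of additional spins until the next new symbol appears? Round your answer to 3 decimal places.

Each spin yields a new symbol with probability (18-12)/18 = 6/18, so the wait is geometric with mean 18/6.
E = 18/6 = 3.0000.

3.000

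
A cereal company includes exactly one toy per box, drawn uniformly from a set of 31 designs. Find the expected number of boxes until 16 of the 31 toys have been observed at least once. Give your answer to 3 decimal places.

21.980

Going from k to k+1 distinct takes a geometric number of boxes with mean 31/(31-k).
Sum over k = 0,...,15: E = 31/31 + 31/30 + 31/29 + ... + 31/17 + 31/16 = 21.9795.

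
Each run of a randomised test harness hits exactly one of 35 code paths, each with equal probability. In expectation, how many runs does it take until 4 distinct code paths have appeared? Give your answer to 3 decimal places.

Going from k to k+1 distinct takes a geometric number of runs with mean 35/(35-k).
Sum over k = 0,...,3: E = 35/35 + 35/34 + 35/33 + 35/32 = 4.1838.

4.184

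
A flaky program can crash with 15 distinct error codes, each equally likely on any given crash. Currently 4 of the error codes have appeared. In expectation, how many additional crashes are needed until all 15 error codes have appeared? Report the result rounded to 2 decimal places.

45.30

From k distinct to k+1 distinct takes on average 15/(15-k) crashes.
Sum over k = 4,...,14: E = 15/11 + 15/10 + 15/9 + ... + 15/2 + 15/1 = 45.298.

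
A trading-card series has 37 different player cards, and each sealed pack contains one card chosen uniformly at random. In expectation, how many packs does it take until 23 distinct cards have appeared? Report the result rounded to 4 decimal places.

35.1509

Going from k to k+1 distinct takes a geometric number of packs with mean 37/(37-k).
Sum over k = 0,...,22: E = 37/37 + 37/36 + 37/35 + ... + 37/16 + 37/15 = 35.15088.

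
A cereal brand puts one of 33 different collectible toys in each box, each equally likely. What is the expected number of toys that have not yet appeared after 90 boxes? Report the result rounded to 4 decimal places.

For each toy, P(unseen after 90) = (32/33)^90 = 0.06270.
By linearity of expectation, E[unseen] = 33·(32/33)^90 = 2.06899.

2.0690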